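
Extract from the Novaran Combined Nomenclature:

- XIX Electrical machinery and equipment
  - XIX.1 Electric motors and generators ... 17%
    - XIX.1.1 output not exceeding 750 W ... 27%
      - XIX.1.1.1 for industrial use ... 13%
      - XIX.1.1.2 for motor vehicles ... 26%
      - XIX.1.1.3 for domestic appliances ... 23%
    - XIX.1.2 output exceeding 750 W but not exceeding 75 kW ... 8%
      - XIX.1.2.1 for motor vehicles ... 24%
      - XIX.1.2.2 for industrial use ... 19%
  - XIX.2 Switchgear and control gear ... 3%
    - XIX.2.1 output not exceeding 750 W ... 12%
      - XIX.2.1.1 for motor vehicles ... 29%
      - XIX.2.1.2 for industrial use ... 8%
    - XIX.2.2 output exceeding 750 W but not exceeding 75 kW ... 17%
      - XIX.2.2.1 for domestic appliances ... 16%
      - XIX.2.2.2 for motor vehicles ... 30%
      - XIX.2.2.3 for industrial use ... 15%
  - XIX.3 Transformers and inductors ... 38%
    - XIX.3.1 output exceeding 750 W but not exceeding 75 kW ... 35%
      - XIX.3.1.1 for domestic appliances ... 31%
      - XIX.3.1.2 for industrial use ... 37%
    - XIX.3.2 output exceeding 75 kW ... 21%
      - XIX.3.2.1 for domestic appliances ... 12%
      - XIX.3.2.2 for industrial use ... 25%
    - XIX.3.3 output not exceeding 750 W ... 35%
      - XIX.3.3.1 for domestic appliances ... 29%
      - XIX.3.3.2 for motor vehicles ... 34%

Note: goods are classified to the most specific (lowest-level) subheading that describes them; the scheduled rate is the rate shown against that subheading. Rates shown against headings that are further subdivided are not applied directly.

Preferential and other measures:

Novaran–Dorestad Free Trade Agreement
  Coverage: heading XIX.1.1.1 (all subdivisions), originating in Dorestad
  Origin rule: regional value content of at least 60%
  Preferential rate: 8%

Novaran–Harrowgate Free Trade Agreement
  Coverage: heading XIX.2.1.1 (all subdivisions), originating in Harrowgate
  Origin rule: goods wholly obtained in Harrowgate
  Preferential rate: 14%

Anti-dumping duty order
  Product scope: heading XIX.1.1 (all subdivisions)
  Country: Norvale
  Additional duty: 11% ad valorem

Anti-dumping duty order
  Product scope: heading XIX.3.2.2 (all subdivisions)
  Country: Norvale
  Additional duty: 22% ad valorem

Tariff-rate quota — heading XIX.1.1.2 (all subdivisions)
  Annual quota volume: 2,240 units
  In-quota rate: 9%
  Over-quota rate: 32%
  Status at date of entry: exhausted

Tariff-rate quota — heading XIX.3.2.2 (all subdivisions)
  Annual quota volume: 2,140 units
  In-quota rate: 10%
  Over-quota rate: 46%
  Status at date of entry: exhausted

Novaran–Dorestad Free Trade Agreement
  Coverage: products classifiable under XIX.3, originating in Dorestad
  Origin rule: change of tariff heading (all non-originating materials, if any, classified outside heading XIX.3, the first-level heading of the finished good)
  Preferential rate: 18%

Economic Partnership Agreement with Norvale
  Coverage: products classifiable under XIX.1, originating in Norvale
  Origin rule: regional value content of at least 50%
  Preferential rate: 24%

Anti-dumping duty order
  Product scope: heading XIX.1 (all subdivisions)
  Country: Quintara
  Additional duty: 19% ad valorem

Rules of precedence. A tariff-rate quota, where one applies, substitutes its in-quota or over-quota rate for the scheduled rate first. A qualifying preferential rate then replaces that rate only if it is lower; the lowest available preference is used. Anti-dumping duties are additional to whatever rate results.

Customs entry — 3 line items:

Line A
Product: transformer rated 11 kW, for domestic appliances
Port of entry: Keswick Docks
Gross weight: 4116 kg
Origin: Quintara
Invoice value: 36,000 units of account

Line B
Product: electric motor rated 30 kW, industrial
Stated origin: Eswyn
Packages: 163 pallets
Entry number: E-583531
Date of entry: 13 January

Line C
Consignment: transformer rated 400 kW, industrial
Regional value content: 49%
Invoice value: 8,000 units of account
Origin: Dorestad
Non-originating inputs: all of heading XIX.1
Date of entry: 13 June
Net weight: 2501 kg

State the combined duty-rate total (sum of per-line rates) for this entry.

Line A: transformer → XIX.3; rated 11 kW → XIX.3.1; for domestic appliances → XIX.3.1.1. Scheduled 31%. No special measure applies. → 31%.
Line B: electric motor → XIX.1; rated 30 kW → XIX.1.2; industrial → XIX.1.2.2. Scheduled 19%. No special measure applies. → 19%.
Line C: transformer → XIX.3; rated 400 kW → XIX.3.2; industrial → XIX.3.2.2. Scheduled 25%. quota on XIX.3.2.2 exhausted → over-quota 46%; Dorestad agreement on XIX.1.1.1: XIX.3.2.2 not covered; Dorestad agreement on XIX.3: CTH met → 18% available; preferential 18%. → 18%.
Sum: 31% + 19% + 18% = 68%.

68%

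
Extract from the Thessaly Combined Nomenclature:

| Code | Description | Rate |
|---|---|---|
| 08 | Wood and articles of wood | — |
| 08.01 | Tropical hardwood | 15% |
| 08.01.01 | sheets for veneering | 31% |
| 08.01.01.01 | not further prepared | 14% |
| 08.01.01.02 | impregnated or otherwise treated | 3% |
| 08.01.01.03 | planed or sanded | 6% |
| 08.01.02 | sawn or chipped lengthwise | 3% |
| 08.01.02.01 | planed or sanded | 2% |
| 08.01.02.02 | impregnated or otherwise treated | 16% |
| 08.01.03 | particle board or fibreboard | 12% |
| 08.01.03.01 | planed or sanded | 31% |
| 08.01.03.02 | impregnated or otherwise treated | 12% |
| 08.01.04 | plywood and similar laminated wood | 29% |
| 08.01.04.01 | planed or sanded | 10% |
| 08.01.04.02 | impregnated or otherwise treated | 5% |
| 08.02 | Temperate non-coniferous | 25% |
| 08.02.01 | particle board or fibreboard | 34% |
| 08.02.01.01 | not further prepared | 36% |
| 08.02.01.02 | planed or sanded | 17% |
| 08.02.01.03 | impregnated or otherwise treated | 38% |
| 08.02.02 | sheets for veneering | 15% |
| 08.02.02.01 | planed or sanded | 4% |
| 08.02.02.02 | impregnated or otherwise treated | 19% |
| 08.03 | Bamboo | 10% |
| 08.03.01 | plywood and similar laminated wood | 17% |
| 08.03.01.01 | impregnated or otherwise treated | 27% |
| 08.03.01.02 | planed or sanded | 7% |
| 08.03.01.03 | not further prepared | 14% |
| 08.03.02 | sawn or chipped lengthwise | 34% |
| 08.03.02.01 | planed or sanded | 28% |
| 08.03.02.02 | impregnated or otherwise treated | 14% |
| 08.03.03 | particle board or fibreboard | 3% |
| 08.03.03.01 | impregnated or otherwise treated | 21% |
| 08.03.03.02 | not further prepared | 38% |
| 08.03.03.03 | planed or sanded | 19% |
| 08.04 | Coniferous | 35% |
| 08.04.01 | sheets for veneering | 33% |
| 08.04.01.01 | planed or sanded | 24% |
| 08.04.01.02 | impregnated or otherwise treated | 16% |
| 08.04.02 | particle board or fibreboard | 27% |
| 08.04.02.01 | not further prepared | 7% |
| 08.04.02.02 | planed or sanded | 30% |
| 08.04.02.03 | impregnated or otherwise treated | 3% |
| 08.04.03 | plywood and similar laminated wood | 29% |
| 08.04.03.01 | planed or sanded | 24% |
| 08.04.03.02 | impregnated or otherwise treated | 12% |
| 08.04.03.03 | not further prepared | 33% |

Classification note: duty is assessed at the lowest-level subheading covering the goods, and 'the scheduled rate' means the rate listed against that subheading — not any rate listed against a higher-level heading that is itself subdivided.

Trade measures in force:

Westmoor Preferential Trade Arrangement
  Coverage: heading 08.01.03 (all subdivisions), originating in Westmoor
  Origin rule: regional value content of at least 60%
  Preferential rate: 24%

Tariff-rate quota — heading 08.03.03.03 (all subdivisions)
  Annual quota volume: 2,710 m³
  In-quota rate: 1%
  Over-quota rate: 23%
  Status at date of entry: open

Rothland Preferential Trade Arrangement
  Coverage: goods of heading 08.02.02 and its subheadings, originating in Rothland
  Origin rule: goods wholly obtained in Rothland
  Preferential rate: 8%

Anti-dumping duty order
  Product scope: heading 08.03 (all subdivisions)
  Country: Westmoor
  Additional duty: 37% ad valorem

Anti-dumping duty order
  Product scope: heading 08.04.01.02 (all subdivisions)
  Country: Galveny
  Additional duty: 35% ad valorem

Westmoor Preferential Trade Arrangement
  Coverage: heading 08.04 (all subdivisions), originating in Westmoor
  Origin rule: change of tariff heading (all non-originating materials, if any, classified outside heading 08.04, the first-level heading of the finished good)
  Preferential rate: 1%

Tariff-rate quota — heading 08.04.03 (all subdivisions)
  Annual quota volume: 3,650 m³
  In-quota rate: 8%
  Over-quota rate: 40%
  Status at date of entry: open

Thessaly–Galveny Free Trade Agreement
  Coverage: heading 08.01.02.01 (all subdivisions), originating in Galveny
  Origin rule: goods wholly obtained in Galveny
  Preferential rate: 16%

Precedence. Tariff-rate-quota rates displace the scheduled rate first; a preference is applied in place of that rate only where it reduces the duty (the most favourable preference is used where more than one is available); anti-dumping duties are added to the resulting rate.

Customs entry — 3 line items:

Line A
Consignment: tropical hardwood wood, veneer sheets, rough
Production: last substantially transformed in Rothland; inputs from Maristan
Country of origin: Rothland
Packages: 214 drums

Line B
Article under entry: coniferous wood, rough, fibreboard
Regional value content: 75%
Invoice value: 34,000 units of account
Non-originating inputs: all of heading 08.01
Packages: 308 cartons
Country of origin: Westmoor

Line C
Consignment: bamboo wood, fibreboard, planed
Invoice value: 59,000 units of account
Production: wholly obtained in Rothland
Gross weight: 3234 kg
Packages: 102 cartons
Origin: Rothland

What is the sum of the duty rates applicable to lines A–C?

Line A: tropical hardwood → 08.01; veneer sheets → 08.01.01; rough → 08.01.01.01. Scheduled 14%. Rothland agreement on 08.02.02: 08.01.01.01 not covered. → 14%.
Line B: coniferous → 08.04; fibreboard → 08.04.02; rough → 08.04.02.01. Scheduled 7%. Westmoor agreement on 08.01.03: 08.04.02.01 not covered; Westmoor agreement on 08.04: CTH met → 1% available; preferential 1%. → 1%.
Line C: bamboo → 08.03; fibreboard → 08.03.03; planed → 08.03.03.03. Scheduled 19%. quota on 08.03.03.03 open → in-quota 1%; Rothland agreement on 08.02.02: 08.03.03.03 not covered. → 1%.
Sum: 14% + 1% + 1% = 16%.

16%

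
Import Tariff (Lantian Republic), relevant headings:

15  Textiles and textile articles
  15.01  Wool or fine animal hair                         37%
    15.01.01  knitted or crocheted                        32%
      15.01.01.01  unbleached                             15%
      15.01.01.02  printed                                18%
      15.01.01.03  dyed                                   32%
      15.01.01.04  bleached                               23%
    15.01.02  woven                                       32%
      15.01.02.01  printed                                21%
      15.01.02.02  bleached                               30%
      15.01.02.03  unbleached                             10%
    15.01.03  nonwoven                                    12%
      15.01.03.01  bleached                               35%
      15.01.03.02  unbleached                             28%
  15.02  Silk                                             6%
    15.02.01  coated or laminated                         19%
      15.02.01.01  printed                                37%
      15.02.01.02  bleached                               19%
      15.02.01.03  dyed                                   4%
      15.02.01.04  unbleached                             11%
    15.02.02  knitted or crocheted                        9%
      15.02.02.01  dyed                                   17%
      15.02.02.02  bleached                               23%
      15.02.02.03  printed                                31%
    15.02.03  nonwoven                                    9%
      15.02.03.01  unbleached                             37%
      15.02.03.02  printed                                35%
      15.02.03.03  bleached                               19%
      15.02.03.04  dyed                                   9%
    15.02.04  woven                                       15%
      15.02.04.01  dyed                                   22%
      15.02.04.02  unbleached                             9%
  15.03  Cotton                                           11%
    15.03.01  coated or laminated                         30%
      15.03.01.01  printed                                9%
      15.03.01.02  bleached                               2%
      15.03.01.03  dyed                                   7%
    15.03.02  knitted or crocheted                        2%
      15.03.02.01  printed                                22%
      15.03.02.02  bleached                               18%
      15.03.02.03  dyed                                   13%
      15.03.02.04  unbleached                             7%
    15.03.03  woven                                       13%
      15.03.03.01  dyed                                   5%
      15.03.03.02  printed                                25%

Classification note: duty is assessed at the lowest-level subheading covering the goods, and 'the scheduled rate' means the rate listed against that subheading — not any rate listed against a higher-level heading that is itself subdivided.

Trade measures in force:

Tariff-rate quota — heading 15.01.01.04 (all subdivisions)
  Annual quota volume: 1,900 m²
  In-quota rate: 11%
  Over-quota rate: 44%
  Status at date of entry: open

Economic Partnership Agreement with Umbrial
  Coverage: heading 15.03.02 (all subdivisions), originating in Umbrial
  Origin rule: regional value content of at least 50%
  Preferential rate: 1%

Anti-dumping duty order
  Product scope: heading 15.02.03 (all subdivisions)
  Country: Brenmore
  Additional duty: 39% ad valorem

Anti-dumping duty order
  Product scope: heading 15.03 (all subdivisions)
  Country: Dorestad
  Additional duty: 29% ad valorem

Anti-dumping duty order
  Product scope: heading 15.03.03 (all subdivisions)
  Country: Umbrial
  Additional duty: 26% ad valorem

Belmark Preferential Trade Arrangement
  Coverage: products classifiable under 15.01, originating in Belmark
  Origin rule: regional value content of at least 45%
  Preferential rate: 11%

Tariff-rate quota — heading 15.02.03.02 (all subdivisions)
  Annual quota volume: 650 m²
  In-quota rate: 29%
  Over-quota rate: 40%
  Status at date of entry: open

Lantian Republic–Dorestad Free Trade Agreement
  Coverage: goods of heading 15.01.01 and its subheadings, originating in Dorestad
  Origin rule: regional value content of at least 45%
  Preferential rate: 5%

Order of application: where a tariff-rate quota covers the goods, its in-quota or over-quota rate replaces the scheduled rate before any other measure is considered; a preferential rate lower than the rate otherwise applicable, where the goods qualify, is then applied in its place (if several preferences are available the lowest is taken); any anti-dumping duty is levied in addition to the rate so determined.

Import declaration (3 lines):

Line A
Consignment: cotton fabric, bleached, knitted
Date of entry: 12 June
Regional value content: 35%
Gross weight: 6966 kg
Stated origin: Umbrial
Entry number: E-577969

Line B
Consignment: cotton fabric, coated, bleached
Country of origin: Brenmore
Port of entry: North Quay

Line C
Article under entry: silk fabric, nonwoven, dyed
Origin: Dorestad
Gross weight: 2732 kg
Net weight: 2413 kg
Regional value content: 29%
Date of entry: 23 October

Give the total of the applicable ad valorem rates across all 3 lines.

Line A: cotton → 15.03; knitted → 15.03.02; bleached → 15.03.02.02. Scheduled 18%. Umbrial agreement on 15.03.02: RVC < 50%. → 18%.
Line B: cotton → 15.03; coated → 15.03.01; bleached → 15.03.01.02. Scheduled 2%. No special measure applies. → 2%.
Line C: silk → 15.02; nonwoven → 15.02.03; dyed → 15.02.03.04. Scheduled 9%. Dorestad agreement on 15.01.01: 15.02.03.04 not covered. → 9%.
Sum: 18% + 2% + 9% = 29%.

29%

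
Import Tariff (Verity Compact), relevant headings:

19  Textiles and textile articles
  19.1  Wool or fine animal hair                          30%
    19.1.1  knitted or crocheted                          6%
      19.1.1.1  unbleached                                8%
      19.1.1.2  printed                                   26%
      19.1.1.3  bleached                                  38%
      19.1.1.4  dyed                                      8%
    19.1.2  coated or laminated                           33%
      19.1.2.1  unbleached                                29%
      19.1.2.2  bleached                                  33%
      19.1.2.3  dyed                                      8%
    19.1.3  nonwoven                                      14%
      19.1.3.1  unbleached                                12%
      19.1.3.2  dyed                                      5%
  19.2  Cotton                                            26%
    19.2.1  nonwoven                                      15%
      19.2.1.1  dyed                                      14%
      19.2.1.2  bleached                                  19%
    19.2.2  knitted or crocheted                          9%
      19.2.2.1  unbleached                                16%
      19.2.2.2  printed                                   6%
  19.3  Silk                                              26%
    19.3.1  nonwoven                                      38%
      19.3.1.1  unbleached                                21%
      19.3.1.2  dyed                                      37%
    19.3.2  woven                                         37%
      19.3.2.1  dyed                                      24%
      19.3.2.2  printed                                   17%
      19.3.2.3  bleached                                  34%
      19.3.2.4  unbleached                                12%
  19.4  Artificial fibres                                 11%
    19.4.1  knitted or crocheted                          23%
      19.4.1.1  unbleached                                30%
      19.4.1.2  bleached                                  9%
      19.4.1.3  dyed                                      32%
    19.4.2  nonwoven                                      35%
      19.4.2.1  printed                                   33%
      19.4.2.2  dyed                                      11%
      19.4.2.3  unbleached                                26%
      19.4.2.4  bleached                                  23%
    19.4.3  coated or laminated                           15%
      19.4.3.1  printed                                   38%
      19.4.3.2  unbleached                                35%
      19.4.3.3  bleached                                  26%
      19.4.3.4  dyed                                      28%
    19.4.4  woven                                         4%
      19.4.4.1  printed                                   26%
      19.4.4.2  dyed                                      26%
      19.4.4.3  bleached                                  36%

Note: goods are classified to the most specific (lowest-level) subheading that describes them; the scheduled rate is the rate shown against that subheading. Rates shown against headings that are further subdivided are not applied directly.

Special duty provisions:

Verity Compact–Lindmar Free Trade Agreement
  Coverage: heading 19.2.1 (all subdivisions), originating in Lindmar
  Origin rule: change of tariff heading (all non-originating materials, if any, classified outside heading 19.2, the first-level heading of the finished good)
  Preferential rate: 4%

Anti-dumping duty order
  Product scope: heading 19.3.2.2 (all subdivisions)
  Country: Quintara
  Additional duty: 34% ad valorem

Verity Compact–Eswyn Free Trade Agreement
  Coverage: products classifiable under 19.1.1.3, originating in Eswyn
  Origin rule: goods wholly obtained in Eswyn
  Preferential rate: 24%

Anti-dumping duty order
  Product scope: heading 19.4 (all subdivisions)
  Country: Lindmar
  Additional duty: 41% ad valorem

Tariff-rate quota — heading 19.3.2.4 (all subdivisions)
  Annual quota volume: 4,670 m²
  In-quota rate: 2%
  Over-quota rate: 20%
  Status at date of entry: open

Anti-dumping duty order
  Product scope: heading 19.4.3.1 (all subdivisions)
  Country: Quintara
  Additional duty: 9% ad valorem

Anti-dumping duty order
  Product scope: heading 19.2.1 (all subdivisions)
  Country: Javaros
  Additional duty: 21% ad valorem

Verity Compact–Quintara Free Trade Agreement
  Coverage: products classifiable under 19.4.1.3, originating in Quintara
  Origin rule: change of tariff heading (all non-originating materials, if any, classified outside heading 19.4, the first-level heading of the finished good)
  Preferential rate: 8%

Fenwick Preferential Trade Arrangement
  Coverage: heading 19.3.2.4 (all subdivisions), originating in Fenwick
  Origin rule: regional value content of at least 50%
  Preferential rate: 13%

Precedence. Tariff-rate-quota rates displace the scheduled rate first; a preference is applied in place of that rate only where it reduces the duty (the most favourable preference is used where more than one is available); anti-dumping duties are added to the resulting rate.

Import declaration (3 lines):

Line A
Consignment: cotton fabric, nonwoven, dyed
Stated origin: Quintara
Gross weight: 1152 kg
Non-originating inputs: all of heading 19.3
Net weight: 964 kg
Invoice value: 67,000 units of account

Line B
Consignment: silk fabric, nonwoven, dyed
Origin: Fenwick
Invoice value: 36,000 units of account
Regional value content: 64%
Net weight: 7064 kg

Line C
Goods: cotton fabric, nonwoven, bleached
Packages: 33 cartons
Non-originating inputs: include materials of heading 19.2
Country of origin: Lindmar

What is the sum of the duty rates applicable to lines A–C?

Line A: cotton → 19.2; nonwoven → 19.2.1; dyed → 19.2.1.1. Scheduled 14%. Quintara agreement on 19.4.1.3: 19.2.1.1 not covered. → 14%.
Line B: silk → 19.3; nonwoven → 19.3.1; dyed → 19.3.1.2. Scheduled 37%. Fenwick agreement on 19.3.2.4: 19.3.1.2 not covered. → 37%.
Line C: cotton → 19.2; nonwoven → 19.2.1; bleached → 19.2.1.2. Scheduled 19%. Lindmar agreement on 19.2.1: CTH not met. → 19%.
Sum: 14% + 37% + 19% = 70%.

70%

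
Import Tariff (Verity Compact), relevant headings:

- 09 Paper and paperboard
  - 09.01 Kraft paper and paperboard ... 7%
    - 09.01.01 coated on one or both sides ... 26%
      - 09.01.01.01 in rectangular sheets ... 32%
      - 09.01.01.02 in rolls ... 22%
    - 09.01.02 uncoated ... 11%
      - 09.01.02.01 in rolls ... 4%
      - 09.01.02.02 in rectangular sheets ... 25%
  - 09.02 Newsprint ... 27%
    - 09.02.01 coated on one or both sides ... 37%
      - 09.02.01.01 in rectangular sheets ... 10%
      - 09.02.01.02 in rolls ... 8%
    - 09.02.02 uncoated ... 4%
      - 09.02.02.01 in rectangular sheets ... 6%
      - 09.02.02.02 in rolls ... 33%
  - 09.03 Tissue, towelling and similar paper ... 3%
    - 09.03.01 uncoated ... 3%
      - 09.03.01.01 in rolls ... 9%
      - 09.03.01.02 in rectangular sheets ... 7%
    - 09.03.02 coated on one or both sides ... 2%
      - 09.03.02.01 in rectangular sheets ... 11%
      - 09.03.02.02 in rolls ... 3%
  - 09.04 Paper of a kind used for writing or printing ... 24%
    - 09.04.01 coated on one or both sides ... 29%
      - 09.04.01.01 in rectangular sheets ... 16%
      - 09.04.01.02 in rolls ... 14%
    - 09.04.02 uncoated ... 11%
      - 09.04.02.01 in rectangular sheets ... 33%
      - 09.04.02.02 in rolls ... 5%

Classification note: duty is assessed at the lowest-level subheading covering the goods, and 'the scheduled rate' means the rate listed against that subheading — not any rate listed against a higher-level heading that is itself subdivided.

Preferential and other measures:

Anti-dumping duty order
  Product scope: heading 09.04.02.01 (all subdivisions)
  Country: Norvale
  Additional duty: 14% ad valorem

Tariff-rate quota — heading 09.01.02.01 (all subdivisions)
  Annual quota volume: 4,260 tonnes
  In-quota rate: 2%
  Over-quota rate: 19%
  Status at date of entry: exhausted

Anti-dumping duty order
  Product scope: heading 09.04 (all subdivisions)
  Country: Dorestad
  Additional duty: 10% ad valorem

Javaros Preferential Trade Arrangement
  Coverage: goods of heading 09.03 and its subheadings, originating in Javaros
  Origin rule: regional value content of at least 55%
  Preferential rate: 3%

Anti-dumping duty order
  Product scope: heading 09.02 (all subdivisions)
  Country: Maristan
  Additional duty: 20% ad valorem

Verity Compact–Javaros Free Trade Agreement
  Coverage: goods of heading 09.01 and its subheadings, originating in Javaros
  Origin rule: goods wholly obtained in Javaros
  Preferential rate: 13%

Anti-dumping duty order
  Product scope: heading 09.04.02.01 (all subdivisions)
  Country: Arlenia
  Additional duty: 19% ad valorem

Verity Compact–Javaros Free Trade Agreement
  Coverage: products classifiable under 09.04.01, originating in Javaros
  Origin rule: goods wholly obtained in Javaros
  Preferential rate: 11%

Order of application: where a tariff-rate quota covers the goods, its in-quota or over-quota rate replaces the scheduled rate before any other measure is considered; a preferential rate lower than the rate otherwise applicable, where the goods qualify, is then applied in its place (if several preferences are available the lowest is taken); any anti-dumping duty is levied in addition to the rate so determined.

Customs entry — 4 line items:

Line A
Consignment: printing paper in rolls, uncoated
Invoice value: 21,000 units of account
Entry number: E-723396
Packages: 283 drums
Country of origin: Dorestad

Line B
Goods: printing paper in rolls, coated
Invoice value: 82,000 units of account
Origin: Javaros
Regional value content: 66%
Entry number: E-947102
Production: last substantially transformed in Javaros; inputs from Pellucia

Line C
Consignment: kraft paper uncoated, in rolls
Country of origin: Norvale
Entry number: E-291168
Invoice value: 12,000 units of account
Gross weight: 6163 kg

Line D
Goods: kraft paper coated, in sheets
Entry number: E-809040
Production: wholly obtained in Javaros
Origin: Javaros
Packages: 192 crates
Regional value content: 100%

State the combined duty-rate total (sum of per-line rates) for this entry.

61%

Line A: printing paper → 09.04; uncoated → 09.04.02; in rolls → 09.04.02.02. Scheduled 5%. anti-dumping (Dorestad, 09.04): +10%; total 5% + 10% = 15%. → 15%.
Line B: printing paper → 09.04; coated → 09.04.01; in rolls → 09.04.01.02. Scheduled 14%. Javaros agreement on 09.03: 09.04.01.02 not covered; Javaros agreement on 09.01: 09.04.01.02 not covered; Javaros agreement on 09.04.01: not wholly obtained. → 14%.
Line C: kraft paper → 09.01; uncoated → 09.01.02; in rolls → 09.01.02.01. Scheduled 4%. quota on 09.01.02.01 exhausted → over-quota 19%. → 19%.
Line D: kraft paper → 09.01; coated → 09.01.01; in sheets → 09.01.01.01. Scheduled 32%. Javaros agreement on 09.03: 09.01.01.01 not covered; Javaros agreement on 09.01: wholly obtained → 13% available; Javaros agreement on 09.04.01: 09.01.01.01 not covered; preferential 13%. → 13%.
Sum: 15% + 14% + 19% + 13% = 61%.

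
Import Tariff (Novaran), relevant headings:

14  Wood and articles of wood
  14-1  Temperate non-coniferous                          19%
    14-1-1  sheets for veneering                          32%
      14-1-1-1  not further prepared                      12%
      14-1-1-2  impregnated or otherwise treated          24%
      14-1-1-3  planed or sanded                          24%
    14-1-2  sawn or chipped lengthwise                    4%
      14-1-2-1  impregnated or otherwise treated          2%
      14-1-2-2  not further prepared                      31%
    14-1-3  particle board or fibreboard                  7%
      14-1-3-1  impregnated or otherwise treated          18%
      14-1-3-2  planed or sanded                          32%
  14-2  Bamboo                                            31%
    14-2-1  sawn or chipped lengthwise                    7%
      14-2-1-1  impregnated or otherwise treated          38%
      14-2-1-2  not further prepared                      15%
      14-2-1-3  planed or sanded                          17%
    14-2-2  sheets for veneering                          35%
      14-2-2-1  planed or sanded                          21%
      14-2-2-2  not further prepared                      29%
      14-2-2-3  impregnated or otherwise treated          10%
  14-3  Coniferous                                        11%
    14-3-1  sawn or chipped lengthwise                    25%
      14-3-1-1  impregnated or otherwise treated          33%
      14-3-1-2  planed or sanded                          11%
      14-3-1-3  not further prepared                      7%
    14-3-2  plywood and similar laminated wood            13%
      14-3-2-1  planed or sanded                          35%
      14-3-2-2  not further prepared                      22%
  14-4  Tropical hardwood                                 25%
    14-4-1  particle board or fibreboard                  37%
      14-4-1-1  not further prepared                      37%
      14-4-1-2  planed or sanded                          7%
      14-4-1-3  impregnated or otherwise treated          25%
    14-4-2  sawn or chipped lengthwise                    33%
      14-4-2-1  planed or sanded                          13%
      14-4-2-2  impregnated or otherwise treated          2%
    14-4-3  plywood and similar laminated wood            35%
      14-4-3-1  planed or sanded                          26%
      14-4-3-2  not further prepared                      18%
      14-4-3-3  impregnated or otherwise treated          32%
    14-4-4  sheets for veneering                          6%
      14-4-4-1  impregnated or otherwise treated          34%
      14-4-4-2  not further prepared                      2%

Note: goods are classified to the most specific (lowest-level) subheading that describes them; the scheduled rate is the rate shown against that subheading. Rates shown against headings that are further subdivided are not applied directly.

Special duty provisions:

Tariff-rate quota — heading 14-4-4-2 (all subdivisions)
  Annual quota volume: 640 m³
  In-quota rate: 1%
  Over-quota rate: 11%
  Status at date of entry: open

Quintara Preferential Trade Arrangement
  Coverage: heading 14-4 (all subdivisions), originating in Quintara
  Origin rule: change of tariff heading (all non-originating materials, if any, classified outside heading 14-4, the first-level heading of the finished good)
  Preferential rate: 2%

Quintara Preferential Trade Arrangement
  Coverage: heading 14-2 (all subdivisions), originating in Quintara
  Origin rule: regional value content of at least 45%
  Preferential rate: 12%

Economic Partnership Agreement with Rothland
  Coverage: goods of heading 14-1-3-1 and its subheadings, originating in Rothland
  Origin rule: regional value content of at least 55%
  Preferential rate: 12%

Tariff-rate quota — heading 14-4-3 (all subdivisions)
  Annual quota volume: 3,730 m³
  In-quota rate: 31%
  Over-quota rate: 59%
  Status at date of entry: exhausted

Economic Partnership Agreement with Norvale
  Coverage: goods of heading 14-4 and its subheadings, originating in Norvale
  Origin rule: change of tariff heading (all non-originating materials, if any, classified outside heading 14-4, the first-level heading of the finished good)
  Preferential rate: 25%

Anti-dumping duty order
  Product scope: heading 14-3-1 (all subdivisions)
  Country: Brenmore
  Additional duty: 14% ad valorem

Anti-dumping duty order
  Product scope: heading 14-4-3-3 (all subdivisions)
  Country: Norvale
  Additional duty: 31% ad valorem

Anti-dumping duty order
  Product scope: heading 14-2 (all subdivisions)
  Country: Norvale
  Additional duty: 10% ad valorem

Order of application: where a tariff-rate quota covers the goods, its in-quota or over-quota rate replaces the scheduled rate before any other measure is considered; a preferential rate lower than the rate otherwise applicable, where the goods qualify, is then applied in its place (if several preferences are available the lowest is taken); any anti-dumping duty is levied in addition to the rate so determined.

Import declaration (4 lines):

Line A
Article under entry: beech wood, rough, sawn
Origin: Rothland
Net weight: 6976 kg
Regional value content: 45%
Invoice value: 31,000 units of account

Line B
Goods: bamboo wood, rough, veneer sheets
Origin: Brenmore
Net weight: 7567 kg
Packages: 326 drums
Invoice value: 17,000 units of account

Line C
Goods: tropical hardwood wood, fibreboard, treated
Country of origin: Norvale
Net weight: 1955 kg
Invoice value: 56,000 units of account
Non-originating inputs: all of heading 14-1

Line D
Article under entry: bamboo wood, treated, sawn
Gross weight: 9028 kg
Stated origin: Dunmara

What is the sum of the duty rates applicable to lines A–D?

Line A: beech → 14-1; sawn → 14-1-2; rough → 14-1-2-2. Scheduled 31%. Rothland agreement on 14-1-3-1: 14-1-2-2 not covered. → 31%.
Line B: bamboo → 14-2; veneer sheets → 14-2-2; rough → 14-2-2-2. Scheduled 29%. No special measure applies. → 29%.
Line C: tropical hardwood → 14-4; fibreboard → 14-4-1; treated → 14-4-1-3. Scheduled 25%. Norvale agreement on 14-4: CTH met → 25% available; preference 25% not lower than 25% → no reduction. → 25%.
Line D: bamboo → 14-2; sawn → 14-2-1; treated → 14-2-1-1. Scheduled 38%. No special measure applies. → 38%.
Sum: 31% + 29% + 25% + 38% = 123%.

123%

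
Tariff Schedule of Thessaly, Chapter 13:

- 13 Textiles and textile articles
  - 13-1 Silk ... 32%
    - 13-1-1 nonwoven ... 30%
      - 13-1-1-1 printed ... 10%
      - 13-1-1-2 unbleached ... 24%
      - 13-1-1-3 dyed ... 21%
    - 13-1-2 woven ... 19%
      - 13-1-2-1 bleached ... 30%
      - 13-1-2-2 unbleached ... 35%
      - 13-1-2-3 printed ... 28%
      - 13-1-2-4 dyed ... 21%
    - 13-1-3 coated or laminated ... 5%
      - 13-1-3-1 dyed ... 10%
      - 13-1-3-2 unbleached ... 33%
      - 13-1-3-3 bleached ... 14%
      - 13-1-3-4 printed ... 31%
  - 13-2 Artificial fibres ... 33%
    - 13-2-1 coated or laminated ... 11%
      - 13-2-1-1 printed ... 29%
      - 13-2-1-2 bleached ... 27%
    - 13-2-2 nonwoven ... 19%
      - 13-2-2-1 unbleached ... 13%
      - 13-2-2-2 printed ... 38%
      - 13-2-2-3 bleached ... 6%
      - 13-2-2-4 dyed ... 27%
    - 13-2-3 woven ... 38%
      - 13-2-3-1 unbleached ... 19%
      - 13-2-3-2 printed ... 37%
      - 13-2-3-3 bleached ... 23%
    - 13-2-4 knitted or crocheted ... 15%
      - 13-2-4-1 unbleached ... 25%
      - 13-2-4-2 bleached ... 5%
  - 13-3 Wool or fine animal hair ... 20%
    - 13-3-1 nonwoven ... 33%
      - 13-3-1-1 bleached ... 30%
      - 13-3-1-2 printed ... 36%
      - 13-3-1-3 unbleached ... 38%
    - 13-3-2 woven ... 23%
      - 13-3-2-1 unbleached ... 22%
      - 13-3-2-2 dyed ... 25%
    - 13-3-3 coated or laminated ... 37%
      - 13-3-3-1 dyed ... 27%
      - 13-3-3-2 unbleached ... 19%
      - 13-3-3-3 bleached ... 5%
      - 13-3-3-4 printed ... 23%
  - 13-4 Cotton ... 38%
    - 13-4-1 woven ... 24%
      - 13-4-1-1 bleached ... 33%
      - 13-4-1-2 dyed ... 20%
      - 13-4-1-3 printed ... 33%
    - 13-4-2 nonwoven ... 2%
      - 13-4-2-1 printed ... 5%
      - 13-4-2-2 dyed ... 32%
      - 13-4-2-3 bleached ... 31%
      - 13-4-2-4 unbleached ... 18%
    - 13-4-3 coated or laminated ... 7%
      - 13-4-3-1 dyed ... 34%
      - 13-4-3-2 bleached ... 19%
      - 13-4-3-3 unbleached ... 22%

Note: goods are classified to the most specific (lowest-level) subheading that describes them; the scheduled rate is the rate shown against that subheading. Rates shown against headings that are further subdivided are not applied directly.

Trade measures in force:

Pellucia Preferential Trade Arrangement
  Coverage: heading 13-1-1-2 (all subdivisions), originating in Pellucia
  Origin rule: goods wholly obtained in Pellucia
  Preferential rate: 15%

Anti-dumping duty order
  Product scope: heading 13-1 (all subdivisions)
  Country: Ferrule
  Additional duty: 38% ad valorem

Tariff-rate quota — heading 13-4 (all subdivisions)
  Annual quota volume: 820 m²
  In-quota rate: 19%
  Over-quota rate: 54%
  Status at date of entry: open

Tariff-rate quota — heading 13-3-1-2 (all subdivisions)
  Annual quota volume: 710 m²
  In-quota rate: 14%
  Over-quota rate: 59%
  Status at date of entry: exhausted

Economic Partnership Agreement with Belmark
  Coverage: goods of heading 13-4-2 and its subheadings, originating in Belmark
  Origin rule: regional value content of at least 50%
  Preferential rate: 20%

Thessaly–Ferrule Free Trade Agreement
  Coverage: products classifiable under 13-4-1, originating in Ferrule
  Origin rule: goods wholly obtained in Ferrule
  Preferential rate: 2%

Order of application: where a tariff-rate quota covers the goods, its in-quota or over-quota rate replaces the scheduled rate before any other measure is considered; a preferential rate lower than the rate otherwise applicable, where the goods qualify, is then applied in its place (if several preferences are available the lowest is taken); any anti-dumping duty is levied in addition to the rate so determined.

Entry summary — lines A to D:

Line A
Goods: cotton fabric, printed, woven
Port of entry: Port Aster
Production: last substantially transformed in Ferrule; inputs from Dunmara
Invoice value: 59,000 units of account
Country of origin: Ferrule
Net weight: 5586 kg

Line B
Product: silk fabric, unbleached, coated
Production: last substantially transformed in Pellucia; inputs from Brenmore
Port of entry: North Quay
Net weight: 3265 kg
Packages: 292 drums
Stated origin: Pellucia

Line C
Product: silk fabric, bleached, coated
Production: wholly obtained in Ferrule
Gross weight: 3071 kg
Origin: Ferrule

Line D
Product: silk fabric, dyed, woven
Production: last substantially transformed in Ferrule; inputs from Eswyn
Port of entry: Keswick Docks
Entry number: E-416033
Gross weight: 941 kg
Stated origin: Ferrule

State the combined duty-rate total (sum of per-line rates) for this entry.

163%

Line A: cotton → 13-4; woven → 13-4-1; printed → 13-4-1-3. Scheduled 33%. quota on 13-4 open → in-quota 19%; Ferrule agreement on 13-4-1: not wholly obtained. → 19%.
Line B: silk → 13-1; coated → 13-1-3; unbleached → 13-1-3-2. Scheduled 33%. Pellucia agreement on 13-1-1-2: 13-1-3-2 not covered. → 33%.
Line C: silk → 13-1; coated → 13-1-3; bleached → 13-1-3-3. Scheduled 14%. Ferrule agreement on 13-4-1: 13-1-3-3 not covered; anti-dumping (Ferrule, 13-1): +38%; total 14% + 38% = 52%. → 52%.
Line D: silk → 13-1; woven → 13-1-2; dyed → 13-1-2-4. Scheduled 21%. Ferrule agreement on 13-4-1: 13-1-2-4 not covered; anti-dumping (Ferrule, 13-1): +38%; total 21% + 38% = 59%. → 59%.
Sum: 19% + 33% + 52% + 59% = 163%.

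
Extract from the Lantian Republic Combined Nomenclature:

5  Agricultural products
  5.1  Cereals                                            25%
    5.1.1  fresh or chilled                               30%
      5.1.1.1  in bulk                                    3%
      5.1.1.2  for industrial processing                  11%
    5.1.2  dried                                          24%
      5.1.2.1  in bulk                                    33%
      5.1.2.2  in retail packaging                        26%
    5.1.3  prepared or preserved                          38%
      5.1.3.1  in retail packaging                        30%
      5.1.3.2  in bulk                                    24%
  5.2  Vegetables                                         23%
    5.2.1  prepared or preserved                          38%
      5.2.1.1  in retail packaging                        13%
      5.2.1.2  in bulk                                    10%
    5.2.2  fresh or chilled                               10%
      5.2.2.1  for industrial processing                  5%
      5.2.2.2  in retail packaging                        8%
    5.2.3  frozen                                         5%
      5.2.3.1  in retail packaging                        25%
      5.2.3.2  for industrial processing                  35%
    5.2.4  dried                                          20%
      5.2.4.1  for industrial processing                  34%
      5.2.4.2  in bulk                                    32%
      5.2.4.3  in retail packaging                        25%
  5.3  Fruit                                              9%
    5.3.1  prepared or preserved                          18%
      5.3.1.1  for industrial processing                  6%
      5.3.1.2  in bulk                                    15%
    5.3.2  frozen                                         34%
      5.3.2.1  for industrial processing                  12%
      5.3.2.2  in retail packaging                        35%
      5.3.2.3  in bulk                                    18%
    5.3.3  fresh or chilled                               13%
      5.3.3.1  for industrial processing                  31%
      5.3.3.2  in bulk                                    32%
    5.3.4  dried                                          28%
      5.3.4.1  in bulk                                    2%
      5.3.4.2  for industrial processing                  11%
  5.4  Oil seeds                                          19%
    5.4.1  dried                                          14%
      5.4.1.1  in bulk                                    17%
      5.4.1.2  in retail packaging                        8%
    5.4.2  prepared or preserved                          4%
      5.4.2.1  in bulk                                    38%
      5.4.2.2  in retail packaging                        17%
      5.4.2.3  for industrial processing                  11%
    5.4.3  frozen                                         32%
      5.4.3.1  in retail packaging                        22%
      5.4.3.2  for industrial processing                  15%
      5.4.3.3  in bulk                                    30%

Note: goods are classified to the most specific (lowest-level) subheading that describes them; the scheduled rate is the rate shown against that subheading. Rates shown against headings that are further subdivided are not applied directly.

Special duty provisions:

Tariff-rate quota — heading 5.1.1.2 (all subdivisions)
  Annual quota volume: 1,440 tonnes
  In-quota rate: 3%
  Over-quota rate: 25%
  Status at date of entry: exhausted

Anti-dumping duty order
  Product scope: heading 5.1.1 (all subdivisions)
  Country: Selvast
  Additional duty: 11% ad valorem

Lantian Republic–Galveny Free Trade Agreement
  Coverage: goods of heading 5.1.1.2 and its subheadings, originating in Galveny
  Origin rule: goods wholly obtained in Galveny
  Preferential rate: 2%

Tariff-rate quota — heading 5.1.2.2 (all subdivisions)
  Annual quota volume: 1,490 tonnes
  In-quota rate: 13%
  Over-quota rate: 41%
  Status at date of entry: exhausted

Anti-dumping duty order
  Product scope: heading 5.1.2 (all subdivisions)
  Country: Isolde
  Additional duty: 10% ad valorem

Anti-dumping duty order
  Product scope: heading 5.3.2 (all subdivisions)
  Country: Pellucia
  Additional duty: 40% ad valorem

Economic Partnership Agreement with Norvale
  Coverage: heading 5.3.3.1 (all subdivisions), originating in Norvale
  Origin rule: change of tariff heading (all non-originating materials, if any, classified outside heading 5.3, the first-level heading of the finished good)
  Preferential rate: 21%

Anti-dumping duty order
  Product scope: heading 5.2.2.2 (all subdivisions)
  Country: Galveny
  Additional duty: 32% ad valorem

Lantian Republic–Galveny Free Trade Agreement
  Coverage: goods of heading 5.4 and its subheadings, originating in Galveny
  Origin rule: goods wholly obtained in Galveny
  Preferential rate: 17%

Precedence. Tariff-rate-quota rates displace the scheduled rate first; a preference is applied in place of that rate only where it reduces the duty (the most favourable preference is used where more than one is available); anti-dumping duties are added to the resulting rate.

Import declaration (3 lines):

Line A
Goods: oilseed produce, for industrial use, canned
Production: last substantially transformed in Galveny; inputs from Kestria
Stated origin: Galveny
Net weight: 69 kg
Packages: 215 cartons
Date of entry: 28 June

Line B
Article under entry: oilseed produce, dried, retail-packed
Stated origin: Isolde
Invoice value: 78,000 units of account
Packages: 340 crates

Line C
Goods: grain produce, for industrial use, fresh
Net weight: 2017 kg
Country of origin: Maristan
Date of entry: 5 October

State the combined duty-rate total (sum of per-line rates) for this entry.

Line A: oilseed → 5.4; canned → 5.4.2; for industrial use → 5.4.2.3. Scheduled 11%. Galveny agreement on 5.1.1.2: 5.4.2.3 not covered; Galveny agreement on 5.4: not wholly obtained. → 11%.
Line B: oilseed → 5.4; dried → 5.4.1; retail-packed → 5.4.1.2. Scheduled 8%. No special measure applies. → 8%.
Line C: grain → 5.1; fresh → 5.1.1; for industrial use → 5.1.1.2. Scheduled 11%. quota on 5.1.1.2 exhausted → over-quota 25%. → 25%.
Sum: 11% + 8% + 25% = 44%.

44%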